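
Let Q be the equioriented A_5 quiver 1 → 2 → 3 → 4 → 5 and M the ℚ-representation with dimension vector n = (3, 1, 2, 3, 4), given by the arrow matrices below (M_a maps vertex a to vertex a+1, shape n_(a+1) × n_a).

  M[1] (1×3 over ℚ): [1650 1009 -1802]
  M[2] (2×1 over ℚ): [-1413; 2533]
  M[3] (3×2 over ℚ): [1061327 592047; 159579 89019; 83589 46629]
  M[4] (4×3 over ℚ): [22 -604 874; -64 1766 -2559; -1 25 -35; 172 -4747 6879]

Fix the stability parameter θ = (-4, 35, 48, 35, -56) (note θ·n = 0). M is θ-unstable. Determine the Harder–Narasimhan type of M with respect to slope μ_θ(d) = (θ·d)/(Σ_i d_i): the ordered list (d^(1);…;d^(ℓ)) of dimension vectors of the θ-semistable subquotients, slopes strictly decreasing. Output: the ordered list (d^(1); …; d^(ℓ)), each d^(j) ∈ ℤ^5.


Via rank(M_{q-1}∘⋯∘M_p): M ≅ I[1,1]^2, I[1,3], I[3,5], I[4,5]^2, I[5,5].
μ_θ-semistable layers: μ^(1)=48; μ^(2)=35; μ^(3)=9; μ^(4)=-4; μ^(5)=-21/2; μ^(6)=-56

((0, 0, 1, 0, 0); (0, 1, 0, 0, 0); (0, 0, 1, 1, 1); (3, 0, 0, 0, 0); (0, 0, 0, 2, 2); (0, 0, 0, 0, 1))


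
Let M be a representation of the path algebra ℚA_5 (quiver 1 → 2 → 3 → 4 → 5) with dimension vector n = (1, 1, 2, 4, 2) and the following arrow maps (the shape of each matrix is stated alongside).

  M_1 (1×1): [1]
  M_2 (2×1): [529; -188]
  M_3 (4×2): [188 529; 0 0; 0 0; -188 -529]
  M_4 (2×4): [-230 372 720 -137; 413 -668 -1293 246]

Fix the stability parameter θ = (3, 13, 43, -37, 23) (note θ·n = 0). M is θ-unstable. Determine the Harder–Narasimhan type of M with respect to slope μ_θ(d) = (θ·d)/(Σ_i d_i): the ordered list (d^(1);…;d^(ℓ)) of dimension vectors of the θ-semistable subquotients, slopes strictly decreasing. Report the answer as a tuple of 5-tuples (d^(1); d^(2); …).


Via rank(M_{q-1}∘⋯∘M_p): M ≅ I[1,3], I[3,5], I[4,4]^2, I[4,5].
μ_θ-semistable layers: μ^(1)=43; μ^(2)=23; μ^(3)=13; μ^(4)=3; μ^(5)=-37

((0, 0, 1, 0, 0); (0, 0, 0, 0, 2); (0, 1, 0, 0, 0); (1, 0, 1, 1, 0); (0, 0, 0, 3, 0))


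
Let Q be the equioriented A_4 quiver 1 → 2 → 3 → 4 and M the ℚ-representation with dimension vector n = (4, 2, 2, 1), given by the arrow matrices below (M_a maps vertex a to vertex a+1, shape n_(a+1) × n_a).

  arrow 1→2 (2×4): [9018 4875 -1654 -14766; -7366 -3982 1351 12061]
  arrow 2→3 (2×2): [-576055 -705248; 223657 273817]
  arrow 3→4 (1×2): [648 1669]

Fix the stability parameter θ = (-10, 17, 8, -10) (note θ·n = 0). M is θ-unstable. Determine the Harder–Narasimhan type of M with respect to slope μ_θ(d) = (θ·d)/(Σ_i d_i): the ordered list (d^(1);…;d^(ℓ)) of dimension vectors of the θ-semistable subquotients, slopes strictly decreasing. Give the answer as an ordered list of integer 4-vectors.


Interval decomposition of M: I[1,1]^2, I[1,3], I[1,4].
HN type (ℓ=3): μ^(1)=25/2; μ^(2)=5; μ^(3)=-10

((0, 1, 1, 0); (0, 1, 1, 1); (4, 0, 0, 0))


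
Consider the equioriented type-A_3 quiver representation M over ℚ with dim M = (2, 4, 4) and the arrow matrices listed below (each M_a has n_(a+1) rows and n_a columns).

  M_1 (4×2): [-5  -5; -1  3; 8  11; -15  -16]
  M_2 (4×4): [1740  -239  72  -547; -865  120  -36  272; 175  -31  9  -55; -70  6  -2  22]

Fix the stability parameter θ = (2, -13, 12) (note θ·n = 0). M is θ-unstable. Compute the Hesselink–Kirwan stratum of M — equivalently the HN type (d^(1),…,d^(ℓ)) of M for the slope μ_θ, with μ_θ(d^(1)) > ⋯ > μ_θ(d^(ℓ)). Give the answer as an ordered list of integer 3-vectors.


Barcode: M ≅ I[1,3]^2, I[2,2], I[2,3], I[3,3]. HN layers by μ_θ (3 steps, strictly decreasing):
  μ^(1)=12; μ^(2)=-11/2; μ^(3)=-13

((0, 0, 4); (2, 2, 0); (0, 2, 0))


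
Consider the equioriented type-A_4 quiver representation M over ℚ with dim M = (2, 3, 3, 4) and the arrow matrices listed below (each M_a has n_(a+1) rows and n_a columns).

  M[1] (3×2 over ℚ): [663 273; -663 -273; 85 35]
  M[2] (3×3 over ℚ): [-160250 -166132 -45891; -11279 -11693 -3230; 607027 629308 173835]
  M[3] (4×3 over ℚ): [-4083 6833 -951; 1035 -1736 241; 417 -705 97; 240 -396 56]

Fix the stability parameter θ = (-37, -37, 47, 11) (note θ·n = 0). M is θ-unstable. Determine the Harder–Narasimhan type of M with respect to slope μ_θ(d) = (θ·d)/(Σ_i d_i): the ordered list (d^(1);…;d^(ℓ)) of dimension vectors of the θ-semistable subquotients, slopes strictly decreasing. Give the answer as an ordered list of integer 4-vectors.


Via rank(M_{q-1}∘⋯∘M_p): M ≅ I[1,1], I[1,4], I[2,3], I[2,4], I[4,4]^2.
μ_θ-semistable layers: μ^(1)=47; μ^(2)=29; μ^(3)=11; μ^(4)=-37

((0, 0, 1, 0); (0, 0, 2, 2); (0, 0, 0, 2); (2, 3, 0, 0))


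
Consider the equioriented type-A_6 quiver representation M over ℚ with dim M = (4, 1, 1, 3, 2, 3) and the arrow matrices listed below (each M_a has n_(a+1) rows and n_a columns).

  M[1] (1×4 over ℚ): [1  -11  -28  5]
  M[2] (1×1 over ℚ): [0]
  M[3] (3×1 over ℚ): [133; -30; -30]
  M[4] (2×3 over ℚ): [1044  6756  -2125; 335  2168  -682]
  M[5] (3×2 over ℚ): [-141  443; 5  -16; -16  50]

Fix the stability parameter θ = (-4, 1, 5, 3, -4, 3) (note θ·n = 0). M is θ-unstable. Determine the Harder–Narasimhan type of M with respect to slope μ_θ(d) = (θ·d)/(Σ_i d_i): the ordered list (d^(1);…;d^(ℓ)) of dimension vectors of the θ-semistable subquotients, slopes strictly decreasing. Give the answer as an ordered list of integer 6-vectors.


Interval decomposition of M: I[1,1]^3, I[1,2], I[3,6], I[4,4], I[4,6], I[6,6].
HN type (ℓ=5): μ^(1)=3; μ^(2)=4/3; μ^(3)=1; μ^(4)=-1/2; μ^(5)=-4

((0, 0, 0, 1, 0, 3); (0, 0, 1, 1, 1, 0); (0, 1, 0, 0, 0, 0); (0, 0, 0, 1, 1, 0); (4, 0, 0, 0, 0, 0))


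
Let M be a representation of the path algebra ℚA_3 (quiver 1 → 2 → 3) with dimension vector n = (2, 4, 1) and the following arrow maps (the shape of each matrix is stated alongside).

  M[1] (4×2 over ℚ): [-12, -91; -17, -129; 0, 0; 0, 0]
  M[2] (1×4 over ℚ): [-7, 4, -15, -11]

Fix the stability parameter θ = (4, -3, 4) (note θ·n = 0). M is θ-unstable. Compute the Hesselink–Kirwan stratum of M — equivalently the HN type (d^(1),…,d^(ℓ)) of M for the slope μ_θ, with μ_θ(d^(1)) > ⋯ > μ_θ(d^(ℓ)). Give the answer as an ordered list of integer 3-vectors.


Interval decomposition of M: I[1,2], I[1,3], I[2,2]^2.
HN type (ℓ=3): μ^(1)=4; μ^(2)=1/2; μ^(3)=-3

((0, 0, 1); (2, 2, 0); (0, 2, 0))


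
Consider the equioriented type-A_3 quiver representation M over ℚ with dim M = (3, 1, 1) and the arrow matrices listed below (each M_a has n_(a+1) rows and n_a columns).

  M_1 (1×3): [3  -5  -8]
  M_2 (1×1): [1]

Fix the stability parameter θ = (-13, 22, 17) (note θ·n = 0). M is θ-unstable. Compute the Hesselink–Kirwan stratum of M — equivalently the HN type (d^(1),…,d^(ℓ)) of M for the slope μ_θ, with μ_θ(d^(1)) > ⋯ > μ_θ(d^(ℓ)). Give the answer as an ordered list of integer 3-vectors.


Via rank(M_{q-1}∘⋯∘M_p): M ≅ I[1,1]^2, I[1,3].
μ_θ-semistable layers: μ^(1)=39/2; μ^(2)=-13

((0, 1, 1); (3, 0, 0))


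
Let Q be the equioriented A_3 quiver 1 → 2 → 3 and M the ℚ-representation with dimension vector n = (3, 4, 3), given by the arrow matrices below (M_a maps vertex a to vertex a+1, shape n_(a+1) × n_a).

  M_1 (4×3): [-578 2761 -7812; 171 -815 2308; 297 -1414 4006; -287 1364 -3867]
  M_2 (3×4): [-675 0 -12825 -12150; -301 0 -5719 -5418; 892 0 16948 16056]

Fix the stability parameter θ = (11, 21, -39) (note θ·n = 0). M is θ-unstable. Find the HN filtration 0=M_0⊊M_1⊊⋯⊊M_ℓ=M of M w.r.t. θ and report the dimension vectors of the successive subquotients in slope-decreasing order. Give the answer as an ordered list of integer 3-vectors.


Barcode: M ≅ I[1,2]^2, I[1,3], I[2,2], I[3,3]^2. HN layers by μ_θ (4 steps, strictly decreasing):
  μ^(1)=21; μ^(2)=11; μ^(3)=-7/3; μ^(4)=-39

((0, 3, 0); (2, 0, 0); (1, 1, 1); (0, 0, 2))


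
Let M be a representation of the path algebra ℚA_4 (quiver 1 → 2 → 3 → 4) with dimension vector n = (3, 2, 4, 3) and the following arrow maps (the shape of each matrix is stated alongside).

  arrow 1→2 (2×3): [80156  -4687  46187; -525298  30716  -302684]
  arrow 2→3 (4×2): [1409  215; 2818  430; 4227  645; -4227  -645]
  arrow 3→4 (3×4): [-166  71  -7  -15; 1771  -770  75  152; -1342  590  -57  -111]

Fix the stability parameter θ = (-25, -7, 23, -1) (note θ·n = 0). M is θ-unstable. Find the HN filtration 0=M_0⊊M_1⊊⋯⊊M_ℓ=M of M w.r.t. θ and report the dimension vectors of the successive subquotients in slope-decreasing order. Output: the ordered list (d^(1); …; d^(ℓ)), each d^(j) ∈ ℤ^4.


Interval decomposition of M: I[1,1], I[1,2], I[1,3], I[3,4]^3.
HN type (ℓ=4): μ^(1)=23; μ^(2)=11; μ^(3)=-7; μ^(4)=-25

((0, 0, 1, 0); (0, 0, 3, 3); (0, 2, 0, 0); (3, 0, 0, 0))


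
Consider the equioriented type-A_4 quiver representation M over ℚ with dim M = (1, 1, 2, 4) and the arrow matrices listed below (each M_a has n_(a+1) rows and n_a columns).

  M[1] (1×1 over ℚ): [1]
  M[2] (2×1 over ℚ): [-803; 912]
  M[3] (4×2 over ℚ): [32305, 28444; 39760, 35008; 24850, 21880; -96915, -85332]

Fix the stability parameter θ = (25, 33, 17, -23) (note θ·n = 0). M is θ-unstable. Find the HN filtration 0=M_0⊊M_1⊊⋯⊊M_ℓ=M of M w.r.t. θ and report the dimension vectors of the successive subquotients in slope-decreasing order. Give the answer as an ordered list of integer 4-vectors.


Barcode: M ≅ I[1,4], I[3,3], I[4,4]^3. HN layers by μ_θ (3 steps, strictly decreasing):
  μ^(1)=17; μ^(2)=13; μ^(3)=-23

((0, 0, 1, 0); (1, 1, 1, 1); (0, 0, 0, 3))


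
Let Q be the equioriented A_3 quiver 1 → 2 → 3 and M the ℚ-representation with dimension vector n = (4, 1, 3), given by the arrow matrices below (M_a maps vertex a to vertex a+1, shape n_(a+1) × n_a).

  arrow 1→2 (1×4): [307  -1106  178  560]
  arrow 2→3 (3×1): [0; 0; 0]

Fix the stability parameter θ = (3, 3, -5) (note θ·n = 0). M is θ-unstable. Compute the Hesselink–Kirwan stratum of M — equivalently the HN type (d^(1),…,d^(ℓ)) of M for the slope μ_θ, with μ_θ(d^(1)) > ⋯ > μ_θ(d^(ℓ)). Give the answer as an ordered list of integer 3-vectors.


Barcode: M ≅ I[1,1]^3, I[1,2], I[3,3]^3. HN layers by μ_θ (2 steps, strictly decreasing):
  μ^(1)=3; μ^(2)=-5

((4, 1, 0); (0, 0, 3))


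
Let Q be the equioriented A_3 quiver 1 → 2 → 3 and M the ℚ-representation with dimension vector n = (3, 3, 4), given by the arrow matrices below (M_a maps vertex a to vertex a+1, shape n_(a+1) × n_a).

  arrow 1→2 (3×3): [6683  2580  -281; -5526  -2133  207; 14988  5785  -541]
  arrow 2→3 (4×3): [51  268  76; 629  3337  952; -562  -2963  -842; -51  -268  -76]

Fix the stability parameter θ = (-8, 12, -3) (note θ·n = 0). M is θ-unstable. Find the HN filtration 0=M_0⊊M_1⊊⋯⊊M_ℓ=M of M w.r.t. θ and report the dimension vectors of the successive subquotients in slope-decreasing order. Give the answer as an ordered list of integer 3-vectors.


Barcode: M ≅ I[1,1], I[1,3]^2, I[2,3], I[3,3]. HN layers by μ_θ (3 steps, strictly decreasing):
  μ^(1)=9/2; μ^(2)=-3; μ^(3)=-8

((0, 3, 3); (0, 0, 1); (3, 0, 0))


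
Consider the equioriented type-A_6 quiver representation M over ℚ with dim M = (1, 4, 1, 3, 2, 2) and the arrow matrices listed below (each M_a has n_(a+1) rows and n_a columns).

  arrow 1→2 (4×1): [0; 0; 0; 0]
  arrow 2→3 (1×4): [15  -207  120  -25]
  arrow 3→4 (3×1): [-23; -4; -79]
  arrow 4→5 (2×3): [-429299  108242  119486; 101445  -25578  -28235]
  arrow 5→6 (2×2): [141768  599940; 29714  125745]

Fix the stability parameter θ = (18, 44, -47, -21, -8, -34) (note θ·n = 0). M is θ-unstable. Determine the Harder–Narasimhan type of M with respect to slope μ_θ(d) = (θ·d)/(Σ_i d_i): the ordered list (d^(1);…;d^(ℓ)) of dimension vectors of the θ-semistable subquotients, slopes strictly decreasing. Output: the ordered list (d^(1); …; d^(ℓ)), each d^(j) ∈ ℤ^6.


Via rank(M_{q-1}∘⋯∘M_p): M ≅ I[1,1], I[2,2]^3, I[2,5], I[4,4], I[4,6], I[6,6].
μ_θ-semistable layers: μ^(1)=44; μ^(2)=18; μ^(3)=-8; μ^(4)=-21; μ^(5)=-34

((0, 3, 0, 0, 0, 0); (1, 0, 0, 0, 0, 0); (0, 1, 1, 1, 1, 0); (0, 0, 0, 2, 1, 1); (0, 0, 0, 0, 0, 1))


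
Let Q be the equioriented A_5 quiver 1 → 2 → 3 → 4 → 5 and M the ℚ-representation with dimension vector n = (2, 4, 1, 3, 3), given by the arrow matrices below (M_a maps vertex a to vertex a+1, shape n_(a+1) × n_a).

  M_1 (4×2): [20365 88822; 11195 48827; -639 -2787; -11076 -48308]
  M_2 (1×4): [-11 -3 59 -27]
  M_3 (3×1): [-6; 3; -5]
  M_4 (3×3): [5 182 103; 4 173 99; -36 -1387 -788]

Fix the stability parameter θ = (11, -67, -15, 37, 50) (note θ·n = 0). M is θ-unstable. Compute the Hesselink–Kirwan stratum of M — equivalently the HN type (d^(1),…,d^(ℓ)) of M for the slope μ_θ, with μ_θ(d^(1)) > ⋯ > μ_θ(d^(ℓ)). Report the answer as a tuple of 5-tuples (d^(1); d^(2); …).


Interval decomposition of M: I[1,2], I[1,5], I[2,2]^2, I[4,5]^2.
HN type (ℓ=5): μ^(1)=50; μ^(2)=37; μ^(3)=-15; μ^(4)=-28; μ^(5)=-67

((0, 0, 0, 0, 3); (0, 0, 0, 3, 0); (0, 0, 1, 0, 0); (2, 2, 0, 0, 0); (0, 2, 0, 0, 0))


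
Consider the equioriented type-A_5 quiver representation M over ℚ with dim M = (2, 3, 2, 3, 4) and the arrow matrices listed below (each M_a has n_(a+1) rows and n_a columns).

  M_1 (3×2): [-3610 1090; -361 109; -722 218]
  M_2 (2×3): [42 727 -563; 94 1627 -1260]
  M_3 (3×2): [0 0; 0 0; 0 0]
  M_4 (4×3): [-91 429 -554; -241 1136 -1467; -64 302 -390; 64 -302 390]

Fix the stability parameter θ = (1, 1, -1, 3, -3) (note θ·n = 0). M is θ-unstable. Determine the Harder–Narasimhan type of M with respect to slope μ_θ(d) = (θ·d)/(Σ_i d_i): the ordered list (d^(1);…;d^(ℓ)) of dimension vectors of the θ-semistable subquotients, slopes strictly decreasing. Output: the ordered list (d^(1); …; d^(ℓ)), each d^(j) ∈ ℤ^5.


Barcode: M ≅ I[1,1], I[1,3], I[2,2], I[2,3], I[4,4], I[4,5]^2, I[5,5]^2. HN layers by μ_θ (5 steps, strictly decreasing):
  μ^(1)=3; μ^(2)=1; μ^(3)=1/3; μ^(4)=0; μ^(5)=-3

((0, 0, 0, 1, 0); (1, 1, 0, 0, 0); (1, 1, 1, 0, 0); (0, 1, 1, 2, 2); (0, 0, 0, 0, 2))


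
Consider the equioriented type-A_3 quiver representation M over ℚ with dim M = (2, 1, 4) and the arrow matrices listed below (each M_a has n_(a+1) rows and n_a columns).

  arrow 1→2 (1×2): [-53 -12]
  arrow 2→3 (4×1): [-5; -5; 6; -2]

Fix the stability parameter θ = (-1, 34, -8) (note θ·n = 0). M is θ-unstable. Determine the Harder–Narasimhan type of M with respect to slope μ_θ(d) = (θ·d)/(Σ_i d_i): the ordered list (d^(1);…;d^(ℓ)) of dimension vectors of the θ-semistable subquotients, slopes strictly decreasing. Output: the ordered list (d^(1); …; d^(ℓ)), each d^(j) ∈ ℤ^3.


Via rank(M_{q-1}∘⋯∘M_p): M ≅ I[1,1], I[1,3], I[3,3]^3.
μ_θ-semistable layers: μ^(1)=13; μ^(2)=-1; μ^(3)=-8

((0, 1, 1); (2, 0, 0); (0, 0, 3))


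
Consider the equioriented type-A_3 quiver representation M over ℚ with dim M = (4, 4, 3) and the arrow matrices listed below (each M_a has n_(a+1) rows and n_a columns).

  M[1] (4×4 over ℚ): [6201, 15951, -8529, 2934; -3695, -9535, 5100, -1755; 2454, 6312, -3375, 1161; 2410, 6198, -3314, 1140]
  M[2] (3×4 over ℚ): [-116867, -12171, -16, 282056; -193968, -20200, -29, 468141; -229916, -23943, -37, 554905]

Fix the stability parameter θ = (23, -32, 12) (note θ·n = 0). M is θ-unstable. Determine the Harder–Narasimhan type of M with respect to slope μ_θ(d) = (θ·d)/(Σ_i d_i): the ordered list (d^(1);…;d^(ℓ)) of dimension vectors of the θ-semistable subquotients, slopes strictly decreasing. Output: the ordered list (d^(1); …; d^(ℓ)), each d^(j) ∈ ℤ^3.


Interval decomposition of M: I[1,1]^2, I[1,3]^2, I[2,2], I[2,3].
HN type (ℓ=4): μ^(1)=23; μ^(2)=12; μ^(3)=-9/2; μ^(4)=-32

((2, 0, 0); (0, 0, 3); (2, 2, 0); (0, 2, 0))


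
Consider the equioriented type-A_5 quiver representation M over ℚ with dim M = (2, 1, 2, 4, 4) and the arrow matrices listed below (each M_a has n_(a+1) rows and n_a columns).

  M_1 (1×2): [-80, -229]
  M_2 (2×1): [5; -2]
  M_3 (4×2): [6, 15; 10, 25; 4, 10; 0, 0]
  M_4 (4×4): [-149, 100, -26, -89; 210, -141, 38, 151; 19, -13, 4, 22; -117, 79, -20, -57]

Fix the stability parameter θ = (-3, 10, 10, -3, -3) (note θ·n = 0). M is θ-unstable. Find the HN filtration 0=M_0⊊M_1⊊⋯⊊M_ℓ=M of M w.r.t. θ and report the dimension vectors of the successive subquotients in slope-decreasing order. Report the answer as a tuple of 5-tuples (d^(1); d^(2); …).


Via rank(M_{q-1}∘⋯∘M_p): M ≅ I[1,1], I[1,3], I[3,5], I[4,5]^3.
μ_θ-semistable layers: μ^(1)=10; μ^(2)=4/3; μ^(3)=-3

((0, 1, 1, 0, 0); (0, 0, 1, 1, 1); (2, 0, 0, 3, 3))


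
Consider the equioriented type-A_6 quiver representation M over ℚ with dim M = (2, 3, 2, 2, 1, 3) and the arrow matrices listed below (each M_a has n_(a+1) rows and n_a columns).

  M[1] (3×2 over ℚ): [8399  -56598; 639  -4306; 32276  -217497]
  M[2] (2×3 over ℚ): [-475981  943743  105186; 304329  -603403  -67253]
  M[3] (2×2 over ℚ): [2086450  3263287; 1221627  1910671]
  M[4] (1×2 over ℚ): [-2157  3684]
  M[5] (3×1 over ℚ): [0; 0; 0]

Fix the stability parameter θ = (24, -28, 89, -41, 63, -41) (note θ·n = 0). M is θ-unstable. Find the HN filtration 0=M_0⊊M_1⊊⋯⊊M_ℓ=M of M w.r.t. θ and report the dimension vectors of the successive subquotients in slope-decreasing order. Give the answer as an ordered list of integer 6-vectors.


Via rank(M_{q-1}∘⋯∘M_p): M ≅ I[1,4], I[1,5], I[2,2], I[6,6]^3.
μ_θ-semistable layers: μ^(1)=63; μ^(2)=24; μ^(3)=-2; μ^(4)=-28; μ^(5)=-41

((0, 0, 0, 0, 1, 0); (0, 0, 2, 2, 0, 0); (2, 2, 0, 0, 0, 0); (0, 1, 0, 0, 0, 0); (0, 0, 0, 0, 0, 3))


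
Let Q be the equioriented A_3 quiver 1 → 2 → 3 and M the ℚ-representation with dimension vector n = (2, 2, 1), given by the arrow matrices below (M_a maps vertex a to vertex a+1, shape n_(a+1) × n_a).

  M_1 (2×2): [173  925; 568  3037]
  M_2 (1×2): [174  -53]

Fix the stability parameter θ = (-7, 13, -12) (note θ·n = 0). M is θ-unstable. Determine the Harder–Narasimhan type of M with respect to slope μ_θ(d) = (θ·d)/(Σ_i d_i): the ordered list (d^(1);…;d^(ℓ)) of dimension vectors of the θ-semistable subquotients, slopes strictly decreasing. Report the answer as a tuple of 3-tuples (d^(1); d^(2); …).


Interval decomposition of M: I[1,2], I[1,3].
HN type (ℓ=3): μ^(1)=13; μ^(2)=1/2; μ^(3)=-7

((0, 1, 0); (0, 1, 1); (2, 0, 0))


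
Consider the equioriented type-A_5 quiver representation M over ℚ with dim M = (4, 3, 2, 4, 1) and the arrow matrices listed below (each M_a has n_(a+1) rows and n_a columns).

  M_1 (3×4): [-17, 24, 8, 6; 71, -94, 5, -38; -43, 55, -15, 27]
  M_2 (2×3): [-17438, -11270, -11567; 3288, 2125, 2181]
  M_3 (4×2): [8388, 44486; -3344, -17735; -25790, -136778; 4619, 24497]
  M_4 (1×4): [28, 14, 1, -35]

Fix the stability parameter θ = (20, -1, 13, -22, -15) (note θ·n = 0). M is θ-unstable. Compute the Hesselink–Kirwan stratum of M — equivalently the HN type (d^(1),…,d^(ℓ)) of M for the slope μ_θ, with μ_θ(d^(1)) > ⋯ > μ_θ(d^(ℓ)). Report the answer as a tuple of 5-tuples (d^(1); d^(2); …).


Barcode: M ≅ I[1,1], I[1,2], I[1,4], I[1,5], I[4,4]^2. HN layers by μ_θ (5 steps, strictly decreasing):
  μ^(1)=20; μ^(2)=19/2; μ^(3)=5/2; μ^(4)=-1; μ^(5)=-22

((1, 0, 0, 0, 0); (1, 1, 0, 0, 0); (1, 1, 1, 1, 0); (1, 1, 1, 1, 1); (0, 0, 0, 2, 0))


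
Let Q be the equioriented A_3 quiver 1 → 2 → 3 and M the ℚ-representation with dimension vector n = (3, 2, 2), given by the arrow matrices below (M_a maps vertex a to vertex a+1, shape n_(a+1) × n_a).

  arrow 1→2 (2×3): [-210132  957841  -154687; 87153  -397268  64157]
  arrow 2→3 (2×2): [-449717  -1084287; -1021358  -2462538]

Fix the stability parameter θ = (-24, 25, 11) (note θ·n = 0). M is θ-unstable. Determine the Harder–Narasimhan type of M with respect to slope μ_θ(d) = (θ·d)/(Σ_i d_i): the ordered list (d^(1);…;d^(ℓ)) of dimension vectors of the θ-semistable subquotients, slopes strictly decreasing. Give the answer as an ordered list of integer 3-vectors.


Barcode: M ≅ I[1,1], I[1,2], I[1,3], I[3,3]. HN layers by μ_θ (4 steps, strictly decreasing):
  μ^(1)=25; μ^(2)=18; μ^(3)=11; μ^(4)=-24

((0, 1, 0); (0, 1, 1); (0, 0, 1); (3, 0, 0))


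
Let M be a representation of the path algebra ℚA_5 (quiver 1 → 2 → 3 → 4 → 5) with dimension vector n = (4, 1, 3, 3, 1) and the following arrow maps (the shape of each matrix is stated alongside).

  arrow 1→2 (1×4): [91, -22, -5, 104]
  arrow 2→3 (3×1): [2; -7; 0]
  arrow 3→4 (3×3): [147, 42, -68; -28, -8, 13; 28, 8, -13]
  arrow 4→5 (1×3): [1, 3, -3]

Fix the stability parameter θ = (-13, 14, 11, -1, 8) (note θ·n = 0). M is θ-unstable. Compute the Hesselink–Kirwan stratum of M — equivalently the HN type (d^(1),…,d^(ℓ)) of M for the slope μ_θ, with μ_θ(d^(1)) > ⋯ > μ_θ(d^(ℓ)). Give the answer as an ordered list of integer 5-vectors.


Barcode: M ≅ I[1,1]^3, I[1,3], I[3,4], I[3,5], I[4,4]. HN layers by μ_θ (5 steps, strictly decreasing):
  μ^(1)=25/2; μ^(2)=8; μ^(3)=5; μ^(4)=-1; μ^(5)=-13

((0, 1, 1, 0, 0); (0, 0, 0, 0, 1); (0, 0, 2, 2, 0); (0, 0, 0, 1, 0); (4, 0, 0, 0, 0))


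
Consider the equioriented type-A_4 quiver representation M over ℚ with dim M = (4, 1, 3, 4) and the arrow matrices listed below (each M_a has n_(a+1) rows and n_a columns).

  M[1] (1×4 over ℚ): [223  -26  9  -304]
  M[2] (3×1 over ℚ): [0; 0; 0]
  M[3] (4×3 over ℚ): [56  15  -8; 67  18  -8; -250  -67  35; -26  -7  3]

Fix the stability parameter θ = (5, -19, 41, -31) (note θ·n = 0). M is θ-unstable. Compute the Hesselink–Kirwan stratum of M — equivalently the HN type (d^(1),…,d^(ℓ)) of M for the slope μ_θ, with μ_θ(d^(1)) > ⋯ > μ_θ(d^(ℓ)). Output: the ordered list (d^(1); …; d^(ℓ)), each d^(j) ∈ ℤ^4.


Interval decomposition of M: I[1,1]^3, I[1,2], I[3,4]^3, I[4,4].
HN type (ℓ=3): μ^(1)=5; μ^(2)=-7; μ^(3)=-31

((3, 0, 3, 3); (1, 1, 0, 0); (0, 0, 0, 1))


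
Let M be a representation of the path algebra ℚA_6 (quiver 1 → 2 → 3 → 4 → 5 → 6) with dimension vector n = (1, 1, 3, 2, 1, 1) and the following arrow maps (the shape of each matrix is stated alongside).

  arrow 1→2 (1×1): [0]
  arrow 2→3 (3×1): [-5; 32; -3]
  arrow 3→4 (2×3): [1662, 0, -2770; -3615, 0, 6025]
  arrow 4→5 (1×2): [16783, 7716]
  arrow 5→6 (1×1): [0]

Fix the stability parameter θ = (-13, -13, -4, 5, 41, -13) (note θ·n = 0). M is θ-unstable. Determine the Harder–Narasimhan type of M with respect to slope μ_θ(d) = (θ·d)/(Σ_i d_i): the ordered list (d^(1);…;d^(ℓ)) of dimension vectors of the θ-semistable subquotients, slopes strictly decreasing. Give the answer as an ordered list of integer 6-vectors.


Interval decomposition of M: I[1,1], I[2,3], I[3,3], I[3,5], I[4,4], I[6,6].
HN type (ℓ=4): μ^(1)=41; μ^(2)=5; μ^(3)=-4; μ^(4)=-13

((0, 0, 0, 0, 1, 0); (0, 0, 0, 2, 0, 0); (0, 0, 3, 0, 0, 0); (1, 1, 0, 0, 0, 1))


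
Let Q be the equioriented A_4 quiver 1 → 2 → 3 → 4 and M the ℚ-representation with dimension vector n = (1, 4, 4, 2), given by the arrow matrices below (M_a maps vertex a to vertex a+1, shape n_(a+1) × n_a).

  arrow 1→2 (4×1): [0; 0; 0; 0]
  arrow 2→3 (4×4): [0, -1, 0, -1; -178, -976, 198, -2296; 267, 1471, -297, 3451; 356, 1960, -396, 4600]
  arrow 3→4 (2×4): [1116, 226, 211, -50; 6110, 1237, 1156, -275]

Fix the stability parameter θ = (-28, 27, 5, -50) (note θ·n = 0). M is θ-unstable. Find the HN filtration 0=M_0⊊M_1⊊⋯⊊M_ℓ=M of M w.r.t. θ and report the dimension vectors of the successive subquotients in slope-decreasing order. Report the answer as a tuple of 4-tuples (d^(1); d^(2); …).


Barcode: M ≅ I[1,1], I[2,2]^2, I[2,4]^2, I[3,3]^2. HN layers by μ_θ (4 steps, strictly decreasing):
  μ^(1)=27; μ^(2)=5; μ^(3)=-6; μ^(4)=-28

((0, 2, 0, 0); (0, 0, 2, 0); (0, 2, 2, 2); (1, 0, 0, 0))


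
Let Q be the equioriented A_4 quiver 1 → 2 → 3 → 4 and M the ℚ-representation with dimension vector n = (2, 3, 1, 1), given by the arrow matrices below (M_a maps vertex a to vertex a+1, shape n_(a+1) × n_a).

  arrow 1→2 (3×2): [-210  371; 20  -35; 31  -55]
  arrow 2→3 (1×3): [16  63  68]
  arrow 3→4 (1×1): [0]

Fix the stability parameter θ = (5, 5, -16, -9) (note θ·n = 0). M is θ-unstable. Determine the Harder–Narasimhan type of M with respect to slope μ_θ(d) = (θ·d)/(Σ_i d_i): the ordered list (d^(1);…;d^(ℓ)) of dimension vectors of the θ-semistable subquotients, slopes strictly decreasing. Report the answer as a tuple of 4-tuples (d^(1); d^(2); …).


Interval decomposition of M: I[1,2], I[1,3], I[2,2], I[4,4].
HN type (ℓ=3): μ^(1)=5; μ^(2)=-2; μ^(3)=-9

((1, 2, 0, 0); (1, 1, 1, 0); (0, 0, 0, 1))


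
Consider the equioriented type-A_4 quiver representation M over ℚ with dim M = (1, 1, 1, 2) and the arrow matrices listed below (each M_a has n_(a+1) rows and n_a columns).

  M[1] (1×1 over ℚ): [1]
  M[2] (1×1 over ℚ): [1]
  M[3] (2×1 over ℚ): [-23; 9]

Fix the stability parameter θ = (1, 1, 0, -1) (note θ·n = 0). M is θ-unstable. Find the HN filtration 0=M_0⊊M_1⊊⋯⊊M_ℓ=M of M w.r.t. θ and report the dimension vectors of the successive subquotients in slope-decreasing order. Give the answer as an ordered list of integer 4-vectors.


Barcode: M ≅ I[1,4], I[4,4]. HN layers by μ_θ (2 steps, strictly decreasing):
  μ^(1)=1/4; μ^(2)=-1

((1, 1, 1, 1); (0, 0, 0, 1))


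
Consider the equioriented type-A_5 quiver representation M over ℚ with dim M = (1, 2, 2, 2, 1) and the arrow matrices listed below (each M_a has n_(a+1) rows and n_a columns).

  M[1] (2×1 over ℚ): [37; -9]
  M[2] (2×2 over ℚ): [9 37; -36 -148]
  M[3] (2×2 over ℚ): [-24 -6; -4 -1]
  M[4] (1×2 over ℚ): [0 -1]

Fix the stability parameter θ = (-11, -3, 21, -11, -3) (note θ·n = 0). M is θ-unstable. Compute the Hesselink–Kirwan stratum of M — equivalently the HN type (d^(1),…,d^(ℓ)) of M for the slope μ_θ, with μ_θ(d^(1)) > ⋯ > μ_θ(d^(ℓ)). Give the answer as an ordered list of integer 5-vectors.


Interval decomposition of M: I[1,2], I[2,3], I[3,5], I[4,4].
HN type (ℓ=4): μ^(1)=21; μ^(2)=7/3; μ^(3)=-3; μ^(4)=-11

((0, 0, 1, 0, 0); (0, 0, 1, 1, 1); (0, 2, 0, 0, 0); (1, 0, 0, 1, 0))


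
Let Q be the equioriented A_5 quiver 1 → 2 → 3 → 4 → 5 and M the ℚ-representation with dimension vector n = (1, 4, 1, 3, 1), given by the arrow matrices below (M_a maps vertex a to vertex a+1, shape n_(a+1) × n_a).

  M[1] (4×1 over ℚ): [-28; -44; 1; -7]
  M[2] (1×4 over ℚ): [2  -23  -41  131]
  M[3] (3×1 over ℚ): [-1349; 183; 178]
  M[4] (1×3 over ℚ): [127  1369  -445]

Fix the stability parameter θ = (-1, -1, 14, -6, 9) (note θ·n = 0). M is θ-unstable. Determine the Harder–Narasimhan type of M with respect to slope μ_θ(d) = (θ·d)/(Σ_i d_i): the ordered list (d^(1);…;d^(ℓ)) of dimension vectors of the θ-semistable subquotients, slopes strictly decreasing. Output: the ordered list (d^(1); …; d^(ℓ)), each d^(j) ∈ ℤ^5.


Interval decomposition of M: I[1,5], I[2,2]^3, I[4,4]^2.
HN type (ℓ=4): μ^(1)=9; μ^(2)=4; μ^(3)=-1; μ^(4)=-6

((0, 0, 0, 0, 1); (0, 0, 1, 1, 0); (1, 4, 0, 0, 0); (0, 0, 0, 2, 0))


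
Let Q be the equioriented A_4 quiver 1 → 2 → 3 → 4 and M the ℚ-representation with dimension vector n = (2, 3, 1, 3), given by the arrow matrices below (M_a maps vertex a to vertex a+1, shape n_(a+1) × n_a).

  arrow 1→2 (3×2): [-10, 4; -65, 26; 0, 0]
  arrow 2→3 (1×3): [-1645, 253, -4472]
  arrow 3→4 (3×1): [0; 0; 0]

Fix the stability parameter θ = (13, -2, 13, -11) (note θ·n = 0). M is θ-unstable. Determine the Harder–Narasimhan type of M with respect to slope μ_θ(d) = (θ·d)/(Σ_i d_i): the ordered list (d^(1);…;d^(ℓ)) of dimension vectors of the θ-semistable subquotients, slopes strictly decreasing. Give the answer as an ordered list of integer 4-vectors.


Barcode: M ≅ I[1,1], I[1,3], I[2,2]^2, I[4,4]^3. HN layers by μ_θ (4 steps, strictly decreasing):
  μ^(1)=13; μ^(2)=11/2; μ^(3)=-2; μ^(4)=-11

((1, 0, 1, 0); (1, 1, 0, 0); (0, 2, 0, 0); (0, 0, 0, 3))


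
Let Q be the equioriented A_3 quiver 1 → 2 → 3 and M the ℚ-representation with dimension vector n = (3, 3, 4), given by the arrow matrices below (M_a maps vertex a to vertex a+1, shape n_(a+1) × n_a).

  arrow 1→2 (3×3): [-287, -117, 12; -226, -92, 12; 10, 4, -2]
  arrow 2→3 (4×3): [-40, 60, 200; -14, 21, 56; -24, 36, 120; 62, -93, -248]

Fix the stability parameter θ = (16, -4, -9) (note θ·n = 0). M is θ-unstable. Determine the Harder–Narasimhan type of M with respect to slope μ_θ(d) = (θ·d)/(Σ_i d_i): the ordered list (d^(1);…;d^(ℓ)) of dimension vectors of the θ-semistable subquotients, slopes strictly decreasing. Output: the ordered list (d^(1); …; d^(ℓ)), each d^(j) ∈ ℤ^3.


Via rank(M_{q-1}∘⋯∘M_p): M ≅ I[1,2], I[1,3]^2, I[3,3]^2.
μ_θ-semistable layers: μ^(1)=6; μ^(2)=1; μ^(3)=-9

((1, 1, 0); (2, 2, 2); (0, 0, 2))


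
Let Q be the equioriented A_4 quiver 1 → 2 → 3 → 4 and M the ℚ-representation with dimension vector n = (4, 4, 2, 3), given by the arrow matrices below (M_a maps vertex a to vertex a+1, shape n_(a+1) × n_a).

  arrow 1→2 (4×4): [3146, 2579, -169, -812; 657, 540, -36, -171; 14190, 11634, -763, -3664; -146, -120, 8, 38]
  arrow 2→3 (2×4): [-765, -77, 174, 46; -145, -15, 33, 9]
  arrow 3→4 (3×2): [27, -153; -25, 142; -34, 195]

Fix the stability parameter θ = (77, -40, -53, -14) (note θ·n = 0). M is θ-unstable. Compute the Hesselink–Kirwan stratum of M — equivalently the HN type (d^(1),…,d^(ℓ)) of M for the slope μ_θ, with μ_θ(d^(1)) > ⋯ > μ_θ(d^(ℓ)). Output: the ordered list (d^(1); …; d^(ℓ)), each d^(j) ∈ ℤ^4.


Barcode: M ≅ I[1,1], I[1,2], I[1,4]^2, I[2,2], I[4,4]. HN layers by μ_θ (5 steps, strictly decreasing):
  μ^(1)=77; μ^(2)=37/2; μ^(3)=-15/2; μ^(4)=-14; μ^(5)=-40

((1, 0, 0, 0); (1, 1, 0, 0); (2, 2, 2, 2); (0, 0, 0, 1); (0, 1, 0, 0))


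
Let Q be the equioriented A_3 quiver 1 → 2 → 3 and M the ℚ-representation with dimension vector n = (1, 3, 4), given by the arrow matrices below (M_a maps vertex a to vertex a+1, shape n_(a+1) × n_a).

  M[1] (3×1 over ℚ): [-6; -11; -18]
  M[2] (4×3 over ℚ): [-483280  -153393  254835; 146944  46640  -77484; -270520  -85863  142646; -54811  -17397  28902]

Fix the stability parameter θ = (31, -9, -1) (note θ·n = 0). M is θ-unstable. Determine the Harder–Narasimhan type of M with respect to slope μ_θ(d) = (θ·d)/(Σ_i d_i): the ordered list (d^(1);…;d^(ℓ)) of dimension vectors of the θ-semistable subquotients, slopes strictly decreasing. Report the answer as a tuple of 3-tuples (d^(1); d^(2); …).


Barcode: M ≅ I[1,3], I[2,3]^2, I[3,3]. HN layers by μ_θ (3 steps, strictly decreasing):
  μ^(1)=7; μ^(2)=-1; μ^(3)=-9

((1, 1, 1); (0, 0, 3); (0, 2, 0))


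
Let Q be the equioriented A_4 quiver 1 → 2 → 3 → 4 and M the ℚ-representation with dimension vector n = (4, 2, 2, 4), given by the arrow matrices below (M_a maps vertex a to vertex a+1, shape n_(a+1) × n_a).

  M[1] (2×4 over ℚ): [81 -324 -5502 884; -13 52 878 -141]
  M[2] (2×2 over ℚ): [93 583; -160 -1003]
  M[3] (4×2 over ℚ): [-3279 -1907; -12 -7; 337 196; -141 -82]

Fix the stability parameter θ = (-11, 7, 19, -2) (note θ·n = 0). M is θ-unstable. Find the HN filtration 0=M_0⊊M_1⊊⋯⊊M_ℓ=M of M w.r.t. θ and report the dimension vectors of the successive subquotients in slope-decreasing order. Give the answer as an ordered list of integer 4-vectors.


Interval decomposition of M: I[1,1]^2, I[1,4]^2, I[4,4]^2.
HN type (ℓ=4): μ^(1)=17/2; μ^(2)=7; μ^(3)=-2; μ^(4)=-11

((0, 0, 2, 2); (0, 2, 0, 0); (0, 0, 0, 2); (4, 0, 0, 0))


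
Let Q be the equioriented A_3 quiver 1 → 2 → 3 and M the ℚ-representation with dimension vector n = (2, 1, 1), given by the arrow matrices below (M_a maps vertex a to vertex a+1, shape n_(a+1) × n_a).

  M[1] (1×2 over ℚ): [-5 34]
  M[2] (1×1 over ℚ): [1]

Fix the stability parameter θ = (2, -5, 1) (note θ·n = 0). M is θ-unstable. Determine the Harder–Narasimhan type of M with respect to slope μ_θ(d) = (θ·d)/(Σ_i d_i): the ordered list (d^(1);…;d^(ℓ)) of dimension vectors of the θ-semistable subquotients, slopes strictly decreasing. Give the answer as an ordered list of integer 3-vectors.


Via rank(M_{q-1}∘⋯∘M_p): M ≅ I[1,1], I[1,3].
μ_θ-semistable layers: μ^(1)=2; μ^(2)=1; μ^(3)=-3/2

((1, 0, 0); (0, 0, 1); (1, 1, 0))


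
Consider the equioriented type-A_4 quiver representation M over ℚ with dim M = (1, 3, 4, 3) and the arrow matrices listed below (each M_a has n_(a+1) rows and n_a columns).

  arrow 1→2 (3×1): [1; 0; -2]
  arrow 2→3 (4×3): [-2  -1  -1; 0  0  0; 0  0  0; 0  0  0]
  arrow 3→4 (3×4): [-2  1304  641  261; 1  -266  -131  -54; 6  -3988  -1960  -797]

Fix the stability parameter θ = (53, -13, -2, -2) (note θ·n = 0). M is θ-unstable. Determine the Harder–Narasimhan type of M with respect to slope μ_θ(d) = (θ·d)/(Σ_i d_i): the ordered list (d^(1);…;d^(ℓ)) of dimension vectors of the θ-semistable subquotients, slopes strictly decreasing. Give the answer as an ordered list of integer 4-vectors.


Via rank(M_{q-1}∘⋯∘M_p): M ≅ I[1,2], I[2,2], I[2,4], I[3,3], I[3,4]^2.
μ_θ-semistable layers: μ^(1)=20; μ^(2)=-2; μ^(3)=-13

((1, 1, 0, 0); (0, 0, 4, 3); (0, 2, 0, 0))


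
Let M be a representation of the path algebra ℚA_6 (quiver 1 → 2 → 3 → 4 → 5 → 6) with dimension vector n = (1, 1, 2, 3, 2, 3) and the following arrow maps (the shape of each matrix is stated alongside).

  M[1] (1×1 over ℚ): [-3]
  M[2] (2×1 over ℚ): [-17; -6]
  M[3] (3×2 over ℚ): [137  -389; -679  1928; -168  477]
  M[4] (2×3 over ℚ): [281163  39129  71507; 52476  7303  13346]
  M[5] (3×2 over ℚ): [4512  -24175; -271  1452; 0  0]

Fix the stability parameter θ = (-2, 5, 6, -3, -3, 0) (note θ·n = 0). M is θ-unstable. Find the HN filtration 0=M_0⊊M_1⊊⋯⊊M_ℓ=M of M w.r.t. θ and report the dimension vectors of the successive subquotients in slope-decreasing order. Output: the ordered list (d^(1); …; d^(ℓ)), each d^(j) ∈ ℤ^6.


Via rank(M_{q-1}∘⋯∘M_p): M ≅ I[1,6], I[3,4], I[4,6], I[6,6].
μ_θ-semistable layers: μ^(1)=3/2; μ^(2)=1; μ^(3)=0; μ^(4)=-2; μ^(5)=-3

((0, 0, 1, 1, 0, 0); (0, 1, 1, 1, 1, 1); (0, 0, 0, 0, 0, 2); (1, 0, 0, 0, 0, 0); (0, 0, 0, 1, 1, 0))


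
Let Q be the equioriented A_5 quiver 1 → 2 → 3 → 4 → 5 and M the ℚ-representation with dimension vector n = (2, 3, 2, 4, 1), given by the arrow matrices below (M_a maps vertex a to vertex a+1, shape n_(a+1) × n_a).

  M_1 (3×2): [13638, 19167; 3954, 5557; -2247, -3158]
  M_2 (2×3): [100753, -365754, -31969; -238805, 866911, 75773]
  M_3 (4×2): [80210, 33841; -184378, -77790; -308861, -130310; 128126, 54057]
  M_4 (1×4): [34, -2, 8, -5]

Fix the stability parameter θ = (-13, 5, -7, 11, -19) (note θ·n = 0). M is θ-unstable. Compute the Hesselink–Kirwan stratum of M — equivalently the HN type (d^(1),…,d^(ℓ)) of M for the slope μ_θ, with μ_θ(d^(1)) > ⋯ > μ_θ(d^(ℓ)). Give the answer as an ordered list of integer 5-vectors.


Barcode: M ≅ I[1,4], I[1,5], I[2,2], I[4,4]^2. HN layers by μ_θ (5 steps, strictly decreasing):
  μ^(1)=11; μ^(2)=5; μ^(3)=-1; μ^(4)=-5/2; μ^(5)=-13

((0, 0, 0, 3, 0); (0, 1, 0, 0, 0); (0, 1, 1, 0, 0); (0, 1, 1, 1, 1); (2, 0, 0, 0, 0))


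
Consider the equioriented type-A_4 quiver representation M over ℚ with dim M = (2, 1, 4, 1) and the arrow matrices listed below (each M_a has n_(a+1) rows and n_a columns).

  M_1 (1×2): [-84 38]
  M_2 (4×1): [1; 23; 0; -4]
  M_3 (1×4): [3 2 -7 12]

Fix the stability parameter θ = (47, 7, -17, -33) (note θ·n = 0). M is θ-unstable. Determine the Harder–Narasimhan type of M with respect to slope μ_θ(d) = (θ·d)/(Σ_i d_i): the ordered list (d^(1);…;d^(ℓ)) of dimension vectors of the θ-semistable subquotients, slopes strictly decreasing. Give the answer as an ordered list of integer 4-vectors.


Interval decomposition of M: I[1,1], I[1,4], I[3,3]^3.
HN type (ℓ=3): μ^(1)=47; μ^(2)=1; μ^(3)=-17

((1, 0, 0, 0); (1, 1, 1, 1); (0, 0, 3, 0))


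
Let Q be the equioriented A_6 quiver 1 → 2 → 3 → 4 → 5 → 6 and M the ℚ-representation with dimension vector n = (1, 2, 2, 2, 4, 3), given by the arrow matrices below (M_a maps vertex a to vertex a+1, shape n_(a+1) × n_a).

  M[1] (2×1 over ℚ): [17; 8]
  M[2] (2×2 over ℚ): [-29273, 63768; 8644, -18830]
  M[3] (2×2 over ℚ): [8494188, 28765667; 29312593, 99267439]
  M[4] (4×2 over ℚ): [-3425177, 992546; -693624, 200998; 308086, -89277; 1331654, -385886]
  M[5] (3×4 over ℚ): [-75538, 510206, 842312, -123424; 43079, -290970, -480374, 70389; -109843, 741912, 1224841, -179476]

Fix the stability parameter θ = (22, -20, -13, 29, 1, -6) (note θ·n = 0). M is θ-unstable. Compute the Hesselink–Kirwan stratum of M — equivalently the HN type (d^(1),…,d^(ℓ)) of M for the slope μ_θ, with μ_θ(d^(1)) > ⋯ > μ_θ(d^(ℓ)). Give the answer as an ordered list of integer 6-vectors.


Via rank(M_{q-1}∘⋯∘M_p): M ≅ I[1,6], I[2,6], I[5,5], I[5,6].
μ_θ-semistable layers: μ^(1)=8; μ^(2)=1; μ^(3)=-5/2; μ^(4)=-11/3; μ^(5)=-13; μ^(6)=-20

((0, 0, 0, 2, 2, 2); (0, 0, 0, 0, 1, 0); (0, 0, 0, 0, 1, 1); (1, 1, 1, 0, 0, 0); (0, 0, 1, 0, 0, 0); (0, 1, 0, 0, 0, 0))


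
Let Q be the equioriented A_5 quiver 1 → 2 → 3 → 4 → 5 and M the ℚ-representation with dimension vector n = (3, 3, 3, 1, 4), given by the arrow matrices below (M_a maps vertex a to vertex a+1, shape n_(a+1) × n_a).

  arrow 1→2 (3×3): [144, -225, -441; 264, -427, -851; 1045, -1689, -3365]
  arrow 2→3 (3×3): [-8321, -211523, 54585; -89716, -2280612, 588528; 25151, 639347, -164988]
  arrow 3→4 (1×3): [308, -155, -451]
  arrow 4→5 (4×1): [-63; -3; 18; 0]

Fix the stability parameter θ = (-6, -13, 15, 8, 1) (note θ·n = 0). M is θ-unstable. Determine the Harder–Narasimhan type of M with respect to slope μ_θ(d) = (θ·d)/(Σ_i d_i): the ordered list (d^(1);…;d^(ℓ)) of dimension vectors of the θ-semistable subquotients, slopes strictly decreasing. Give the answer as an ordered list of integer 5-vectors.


Via rank(M_{q-1}∘⋯∘M_p): M ≅ I[1,1], I[1,2], I[1,3], I[2,5], I[3,3], I[5,5]^3.
μ_θ-semistable layers: μ^(1)=15; μ^(2)=8; μ^(3)=1; μ^(4)=-6; μ^(5)=-19/2; μ^(6)=-13

((0, 0, 2, 0, 0); (0, 0, 1, 1, 1); (0, 0, 0, 0, 3); (1, 0, 0, 0, 0); (2, 2, 0, 0, 0); (0, 1, 0, 0, 0))


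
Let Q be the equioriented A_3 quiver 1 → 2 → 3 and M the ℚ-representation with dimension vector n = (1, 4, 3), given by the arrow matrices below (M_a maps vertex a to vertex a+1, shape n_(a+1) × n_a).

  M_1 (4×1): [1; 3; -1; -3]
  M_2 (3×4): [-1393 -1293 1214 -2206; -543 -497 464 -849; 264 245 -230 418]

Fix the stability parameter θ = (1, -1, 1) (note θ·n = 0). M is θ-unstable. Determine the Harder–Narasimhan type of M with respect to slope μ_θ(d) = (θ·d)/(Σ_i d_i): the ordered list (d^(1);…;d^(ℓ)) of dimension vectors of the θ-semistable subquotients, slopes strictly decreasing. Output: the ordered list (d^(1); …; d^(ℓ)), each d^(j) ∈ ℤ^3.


Via rank(M_{q-1}∘⋯∘M_p): M ≅ I[1,3], I[2,2], I[2,3]^2.
μ_θ-semistable layers: μ^(1)=1; μ^(2)=0; μ^(3)=-1

((0, 0, 3); (1, 1, 0); (0, 3, 0))


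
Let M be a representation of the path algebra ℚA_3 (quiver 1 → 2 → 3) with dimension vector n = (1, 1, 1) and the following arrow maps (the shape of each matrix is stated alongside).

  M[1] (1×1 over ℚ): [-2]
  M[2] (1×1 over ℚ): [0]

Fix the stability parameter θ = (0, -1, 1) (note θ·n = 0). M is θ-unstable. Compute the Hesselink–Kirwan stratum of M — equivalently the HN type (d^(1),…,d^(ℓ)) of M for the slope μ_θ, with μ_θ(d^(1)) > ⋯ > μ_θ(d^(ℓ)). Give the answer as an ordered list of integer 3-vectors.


Interval decomposition of M: I[1,2], I[3,3].
HN type (ℓ=2): μ^(1)=1; μ^(2)=-1/2

((0, 0, 1); (1, 1, 0))
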